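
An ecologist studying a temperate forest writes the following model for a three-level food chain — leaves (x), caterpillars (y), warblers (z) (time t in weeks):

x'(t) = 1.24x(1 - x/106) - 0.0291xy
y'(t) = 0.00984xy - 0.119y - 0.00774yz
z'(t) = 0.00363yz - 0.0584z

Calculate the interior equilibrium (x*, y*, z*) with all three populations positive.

From dz/dt = 0: 0.00363y* = 0.0584, so y* = 16.1.
From dx/dt = 0: 1.24(1 - x*/106) = 0.0291·16.1, giving x* = 106·(1 - 0.378) = 66.
From dy/dt = 0: 0.00984·66 - 0.119 = 0.00774z*, so z* = 0.53/0.00774 = 68.5.

x* ≈ 66, y* ≈ 16.1, z* ≈ 68.5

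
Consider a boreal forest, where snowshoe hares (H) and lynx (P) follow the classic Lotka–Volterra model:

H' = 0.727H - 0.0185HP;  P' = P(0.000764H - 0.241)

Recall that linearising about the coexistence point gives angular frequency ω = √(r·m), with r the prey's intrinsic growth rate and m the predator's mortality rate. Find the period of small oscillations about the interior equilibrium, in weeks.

T ≈ 15 weeks

Here r = 0.727 and m = 0.241, so r·m = 0.175.
ω = √0.175 = 0.419 per week, hence T = 2π/ω ≈ 15 weeks.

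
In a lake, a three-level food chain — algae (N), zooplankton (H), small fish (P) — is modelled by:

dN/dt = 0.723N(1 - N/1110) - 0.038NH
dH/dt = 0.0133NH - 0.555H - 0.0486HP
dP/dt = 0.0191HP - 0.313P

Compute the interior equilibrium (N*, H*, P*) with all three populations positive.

N* ≈ 154, H* ≈ 16.4, P* ≈ 30.7

From dP/dt = 0: 0.0191H* = 0.313, so H* = 16.4.
From dN/dt = 0: 0.723(1 - N*/1110) = 0.038·16.4, giving N* = 1110·(1 - 0.861) = 154.
From dH/dt = 0: 0.0133·154 - 0.555 = 0.0486P*, so P* = 1.49/0.0486 = 30.7.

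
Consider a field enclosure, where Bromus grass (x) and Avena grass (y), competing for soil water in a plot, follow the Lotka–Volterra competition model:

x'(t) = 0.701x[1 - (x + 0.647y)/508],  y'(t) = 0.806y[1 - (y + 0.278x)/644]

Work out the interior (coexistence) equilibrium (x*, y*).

x* ≈ 111, y* ≈ 613

Setting both brackets to zero gives the nullclines x + 0.647y = 508 and 0.278x + y = 644.
Substituting y = 644 - 0.278x into the first: x(1 - 0.647·0.278) = 508 - 0.647·644.
So x* = 91.3/0.82 = 111, and then y* = 644 - 0.278·111 = 613.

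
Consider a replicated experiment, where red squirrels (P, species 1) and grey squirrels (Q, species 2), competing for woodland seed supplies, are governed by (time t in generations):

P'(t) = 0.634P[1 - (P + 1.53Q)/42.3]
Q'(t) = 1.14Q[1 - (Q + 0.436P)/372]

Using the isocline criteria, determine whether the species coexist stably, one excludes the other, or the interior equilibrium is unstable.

species 2 excludes species 1

Compare the nullcline intercepts: K1/α12 = 42.3/1.53 = 27.6 < K2 = 372; K2/α21 = 372/0.436 = 853 > K1 = 42.3.
Since the inequalities point opposite ways, species 2 can invade but species 1 cannot.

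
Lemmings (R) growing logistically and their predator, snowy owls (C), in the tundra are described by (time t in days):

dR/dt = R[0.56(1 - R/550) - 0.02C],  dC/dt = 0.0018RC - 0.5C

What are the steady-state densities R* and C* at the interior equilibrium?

From dC/dt = 0 with C > 0: 0.0018R* = 0.5, so R* = 278.
Substitute into dR/dt = 0: 0.56(1 - 278/550) = 0.02C*.
The bracket is 0.495, giving C* = 0.277/0.02 = 13.9.

R* ≈ 278, C* ≈ 13.9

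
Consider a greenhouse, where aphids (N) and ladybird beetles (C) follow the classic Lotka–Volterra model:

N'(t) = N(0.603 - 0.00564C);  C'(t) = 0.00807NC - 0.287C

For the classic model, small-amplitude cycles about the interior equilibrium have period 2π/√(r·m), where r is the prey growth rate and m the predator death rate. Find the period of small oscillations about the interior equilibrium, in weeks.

Here r = 0.603 and m = 0.287, so r·m = 0.173.
ω = √0.173 = 0.416 per week, hence T = 2π/ω ≈ 15.1 weeks.

T ≈ 15.1 weeks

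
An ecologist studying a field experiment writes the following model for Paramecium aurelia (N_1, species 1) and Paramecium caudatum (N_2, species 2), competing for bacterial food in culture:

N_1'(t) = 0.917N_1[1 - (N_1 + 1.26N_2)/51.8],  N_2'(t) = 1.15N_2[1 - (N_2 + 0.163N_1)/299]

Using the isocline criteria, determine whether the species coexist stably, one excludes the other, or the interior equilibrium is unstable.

Compare the nullcline intercepts: K1/α12 = 51.8/1.26 = 41.1 < K2 = 299; K2/α21 = 299/0.163 = 1830 > K1 = 51.8.
Since the inequalities point opposite ways, species 2 can invade but species 1 cannot.

species 2 excludes species 1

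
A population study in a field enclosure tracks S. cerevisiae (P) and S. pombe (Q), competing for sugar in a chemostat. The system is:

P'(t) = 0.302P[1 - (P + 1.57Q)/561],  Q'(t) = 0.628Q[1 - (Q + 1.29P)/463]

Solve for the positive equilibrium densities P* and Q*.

Setting both brackets to zero gives the nullclines P + 1.57Q = 561 and 1.29P + Q = 463.
Substituting Q = 463 - 1.29P into the first: P(1 - 1.57·1.29) = 561 - 1.57·463.
So P* = -166/-1.03 = 162, and then Q* = 463 - 1.29·162 = 254.

P* ≈ 162, Q* ≈ 254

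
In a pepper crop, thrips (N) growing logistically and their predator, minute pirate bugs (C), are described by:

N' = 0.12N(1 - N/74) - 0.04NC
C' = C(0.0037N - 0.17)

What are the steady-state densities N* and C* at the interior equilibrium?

N* ≈ 45.9, C* ≈ 1.14

From dC/dt = 0 with C > 0: 0.0037N* = 0.17, so N* = 45.9.
Substitute into dN/dt = 0: 0.12(1 - 45.9/74) = 0.04C*.
The bracket is 0.379, giving C* = 0.0455/0.04 = 1.14.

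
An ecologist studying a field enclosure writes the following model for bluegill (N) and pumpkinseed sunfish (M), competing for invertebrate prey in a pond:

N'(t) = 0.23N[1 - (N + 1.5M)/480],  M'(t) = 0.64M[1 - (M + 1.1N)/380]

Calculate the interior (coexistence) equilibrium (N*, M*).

N* ≈ 138, M* ≈ 228

Setting both brackets to zero gives the nullclines N + 1.5M = 480 and 1.1N + M = 380.
Substituting M = 380 - 1.1N into the first: N(1 - 1.5·1.1) = 480 - 1.5·380.
So N* = -90/-0.65 = 138, and then M* = 380 - 1.1·138 = 228.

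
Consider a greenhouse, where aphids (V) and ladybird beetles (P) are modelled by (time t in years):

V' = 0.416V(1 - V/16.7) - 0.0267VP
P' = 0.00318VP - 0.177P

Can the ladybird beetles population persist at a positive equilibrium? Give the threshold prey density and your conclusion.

Threshold V = 55.7; K < 55.7, so no, the predator goes extinct.

The predator equation gives dP/dt > 0 only when V > 0.177/0.00318 = 55.7.
Without the predator, V → K = 16.7. Since 16.7 < 55.7, the predator cannot invade.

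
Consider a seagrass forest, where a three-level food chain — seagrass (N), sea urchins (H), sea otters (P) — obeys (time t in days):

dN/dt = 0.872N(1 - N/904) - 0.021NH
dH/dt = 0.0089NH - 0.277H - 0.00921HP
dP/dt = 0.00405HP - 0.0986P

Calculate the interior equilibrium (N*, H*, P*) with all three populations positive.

N* ≈ 374, H* ≈ 24.3, P* ≈ 331

From dP/dt = 0: 0.00405H* = 0.0986, so H* = 24.3.
From dN/dt = 0: 0.872(1 - N*/904) = 0.021·24.3, giving N* = 904·(1 - 0.586) = 374.
From dH/dt = 0: 0.0089·374 - 0.277 = 0.00921P*, so P* = 3.05/0.00921 = 331.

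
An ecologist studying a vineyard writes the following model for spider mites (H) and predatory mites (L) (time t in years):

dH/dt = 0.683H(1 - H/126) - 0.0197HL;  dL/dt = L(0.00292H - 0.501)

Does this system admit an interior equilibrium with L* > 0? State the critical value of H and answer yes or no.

The predator equation gives dL/dt > 0 only when H > 0.501/0.00292 = 172.
Without the predator, H → K = 126. Since 126 < 172, the predator cannot invade.

Threshold H = 172; K < 172, so no, the predator goes extinct.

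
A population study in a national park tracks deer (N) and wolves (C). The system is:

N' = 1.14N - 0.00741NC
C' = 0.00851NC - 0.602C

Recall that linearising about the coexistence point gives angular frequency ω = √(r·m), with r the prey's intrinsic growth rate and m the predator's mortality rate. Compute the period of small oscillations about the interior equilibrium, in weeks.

Here r = 1.14 and m = 0.602, so r·m = 0.686.
ω = √0.686 = 0.828 per week, hence T = 2π/ω ≈ 7.58 weeks.

T ≈ 7.58 weeks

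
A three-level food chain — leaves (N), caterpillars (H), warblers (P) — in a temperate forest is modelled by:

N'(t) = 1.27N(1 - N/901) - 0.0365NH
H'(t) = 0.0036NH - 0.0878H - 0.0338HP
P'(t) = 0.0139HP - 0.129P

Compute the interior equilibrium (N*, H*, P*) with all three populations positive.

N* ≈ 661, H* ≈ 9.28, P* ≈ 67.8

From dP/dt = 0: 0.0139H* = 0.129, so H* = 9.28.
From dN/dt = 0: 1.27(1 - N*/901) = 0.0365·9.28, giving N* = 901·(1 - 0.267) = 661.
From dH/dt = 0: 0.0036·661 - 0.0878 = 0.0338P*, so P* = 2.29/0.0338 = 67.8.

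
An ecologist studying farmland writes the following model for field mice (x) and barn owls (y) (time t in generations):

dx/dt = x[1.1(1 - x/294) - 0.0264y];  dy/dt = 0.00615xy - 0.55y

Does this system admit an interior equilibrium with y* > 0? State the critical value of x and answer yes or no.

The predator equation gives dy/dt > 0 only when x > 0.55/0.00615 = 89.4.
Without the predator, x → K = 294. Since 294 > 89.4, the predator can invade and persist.

Threshold x = 89.4; K > 89.4, so yes, the predator persists.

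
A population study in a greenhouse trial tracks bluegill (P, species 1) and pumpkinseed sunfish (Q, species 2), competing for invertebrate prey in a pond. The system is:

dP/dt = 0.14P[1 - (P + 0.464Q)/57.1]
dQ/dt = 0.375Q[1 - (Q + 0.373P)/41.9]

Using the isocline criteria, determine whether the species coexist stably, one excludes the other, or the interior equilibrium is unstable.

stable coexistence

Compare the nullcline intercepts: K1/α12 = 57.1/0.464 = 123 > K2 = 41.9; K2/α21 = 41.9/0.373 = 112 > K1 = 57.1.
Since both inequalities hold, each species can invade when rare, so the interior equilibrium is stable.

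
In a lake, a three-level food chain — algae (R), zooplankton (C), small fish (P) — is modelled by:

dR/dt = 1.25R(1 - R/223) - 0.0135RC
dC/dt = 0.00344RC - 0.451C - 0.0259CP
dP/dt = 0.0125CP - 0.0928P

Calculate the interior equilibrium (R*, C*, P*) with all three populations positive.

R* ≈ 205, C* ≈ 7.42, P* ≈ 9.83

From dP/dt = 0: 0.0125C* = 0.0928, so C* = 7.42.
From dR/dt = 0: 1.25(1 - R*/223) = 0.0135·7.42, giving R* = 223·(1 - 0.0802) = 205.
From dC/dt = 0: 0.00344·205 - 0.451 = 0.0259P*, so P* = 0.255/0.0259 = 9.83.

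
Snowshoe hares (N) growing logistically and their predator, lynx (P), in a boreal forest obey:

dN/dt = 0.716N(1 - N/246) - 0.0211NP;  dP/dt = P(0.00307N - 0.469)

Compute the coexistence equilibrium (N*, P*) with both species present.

From dP/dt = 0 with P > 0: 0.00307N* = 0.469, so N* = 153.
Substitute into dN/dt = 0: 0.716(1 - 153/246) = 0.0211P*.
The bracket is 0.379, giving P* = 0.271/0.0211 = 12.9.

N* ≈ 153, P* ≈ 12.9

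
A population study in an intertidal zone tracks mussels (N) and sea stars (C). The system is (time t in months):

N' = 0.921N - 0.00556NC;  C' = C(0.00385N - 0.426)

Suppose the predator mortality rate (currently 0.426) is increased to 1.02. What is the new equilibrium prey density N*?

N* ≈ 265

At the interior fixed point, setting dC/dt = 0 with C > 0 fixes N* = (predator death rate)/(NC coefficient) — independent of the other coefficients.
With the change, N* = 1.02/0.00385 = 265; it rises from 111.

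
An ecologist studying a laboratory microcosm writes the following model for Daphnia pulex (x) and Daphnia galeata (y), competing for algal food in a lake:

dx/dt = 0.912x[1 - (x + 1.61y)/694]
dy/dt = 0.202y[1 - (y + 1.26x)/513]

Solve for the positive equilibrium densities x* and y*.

x* ≈ 128, y* ≈ 351

Setting both brackets to zero gives the nullclines x + 1.61y = 694 and 1.26x + y = 513.
Substituting y = 513 - 1.26x into the first: x(1 - 1.61·1.26) = 694 - 1.61·513.
So x* = -132/-1.03 = 128, and then y* = 513 - 1.26·128 = 351.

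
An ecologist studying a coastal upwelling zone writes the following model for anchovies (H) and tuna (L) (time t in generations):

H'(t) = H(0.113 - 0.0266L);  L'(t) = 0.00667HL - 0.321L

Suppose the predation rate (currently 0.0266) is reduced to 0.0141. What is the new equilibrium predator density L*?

At the interior fixed point, setting dH/dt = 0 with H > 0 fixes L* = (prey growth rate)/(HL coefficient) — independent of the other coefficients.
With the change, L* = 0.113/0.0141 = 8.01; it rises from 4.25.

L* ≈ 8.01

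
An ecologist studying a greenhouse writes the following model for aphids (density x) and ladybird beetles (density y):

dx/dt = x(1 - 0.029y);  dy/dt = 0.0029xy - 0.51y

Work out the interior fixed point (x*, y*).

Set dy/dt = 0 with y > 0: 0.0029x - 0.51 = 0, so x* = 0.51/0.0029 = 176.
Set dx/dt = 0 with x > 0: 1 - 0.029y = 0, so y* = 1/0.029 = 34.5.

x* ≈ 176, y* ≈ 34.5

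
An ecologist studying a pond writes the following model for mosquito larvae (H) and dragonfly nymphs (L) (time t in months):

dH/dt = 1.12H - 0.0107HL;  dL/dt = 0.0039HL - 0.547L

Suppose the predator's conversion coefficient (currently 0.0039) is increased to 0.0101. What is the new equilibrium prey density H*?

H* ≈ 54.2

At the interior fixed point, setting dL/dt = 0 with L > 0 fixes H* = (predator death rate)/(HL coefficient) — independent of the other coefficients.
With the change, H* = 0.547/0.0101 = 54.2; it falls from 140.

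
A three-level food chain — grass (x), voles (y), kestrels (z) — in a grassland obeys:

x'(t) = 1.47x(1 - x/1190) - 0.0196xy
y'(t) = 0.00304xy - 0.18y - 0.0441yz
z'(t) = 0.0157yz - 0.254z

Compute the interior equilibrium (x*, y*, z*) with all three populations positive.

From dz/dt = 0: 0.0157y* = 0.254, so y* = 16.2.
From dx/dt = 0: 1.47(1 - x*/1190) = 0.0196·16.2, giving x* = 1190·(1 - 0.216) = 933.
From dy/dt = 0: 0.00304·933 - 0.18 = 0.0441z*, so z* = 2.66/0.0441 = 60.3.

x* ≈ 933, y* ≈ 16.2, z* ≈ 60.3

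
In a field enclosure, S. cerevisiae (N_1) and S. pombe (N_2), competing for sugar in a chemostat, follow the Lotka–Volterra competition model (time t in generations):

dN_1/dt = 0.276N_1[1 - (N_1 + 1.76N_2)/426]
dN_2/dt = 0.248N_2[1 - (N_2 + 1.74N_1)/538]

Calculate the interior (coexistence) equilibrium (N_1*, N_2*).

Setting both brackets to zero gives the nullclines N_1 + 1.76N_2 = 426 and 1.74N_1 + N_2 = 538.
Substituting N_2 = 538 - 1.74N_1 into the first: N_1(1 - 1.76·1.74) = 426 - 1.76·538.
So N_1* = -521/-2.06 = 253, and then N_2* = 538 - 1.74·253 = 98.5.

N_1* ≈ 253, N_2* ≈ 98.5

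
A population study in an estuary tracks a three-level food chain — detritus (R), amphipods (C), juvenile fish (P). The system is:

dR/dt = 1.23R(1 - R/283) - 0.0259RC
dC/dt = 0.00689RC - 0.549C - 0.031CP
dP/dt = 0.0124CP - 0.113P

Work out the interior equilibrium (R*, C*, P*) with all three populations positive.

R* ≈ 229, C* ≈ 9.11, P* ≈ 33.1

From dP/dt = 0: 0.0124C* = 0.113, so C* = 9.11.
From dR/dt = 0: 1.23(1 - R*/283) = 0.0259·9.11, giving R* = 283·(1 - 0.192) = 229.
From dC/dt = 0: 0.00689·229 - 0.549 = 0.031P*, so P* = 1.03/0.031 = 33.1.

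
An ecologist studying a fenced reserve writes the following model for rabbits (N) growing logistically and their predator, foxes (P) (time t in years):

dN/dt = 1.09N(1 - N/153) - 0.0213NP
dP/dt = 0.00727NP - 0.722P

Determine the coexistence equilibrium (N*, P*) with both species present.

N* ≈ 99.3, P* ≈ 18

From dP/dt = 0 with P > 0: 0.00727N* = 0.722, so N* = 99.3.
Substitute into dN/dt = 0: 1.09(1 - 99.3/153) = 0.0213P*.
The bracket is 0.351, giving P* = 0.382/0.0213 = 18.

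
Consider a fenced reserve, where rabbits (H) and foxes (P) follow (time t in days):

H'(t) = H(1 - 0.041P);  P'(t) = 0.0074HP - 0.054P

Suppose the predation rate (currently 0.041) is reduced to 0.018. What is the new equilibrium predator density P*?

P* ≈ 55.6

At the interior fixed point, setting dH/dt = 0 with H > 0 fixes P* = (prey growth rate)/(HP coefficient) — independent of the other coefficients.
With the change, P* = 1/0.018 = 55.6; it rises from 24.4.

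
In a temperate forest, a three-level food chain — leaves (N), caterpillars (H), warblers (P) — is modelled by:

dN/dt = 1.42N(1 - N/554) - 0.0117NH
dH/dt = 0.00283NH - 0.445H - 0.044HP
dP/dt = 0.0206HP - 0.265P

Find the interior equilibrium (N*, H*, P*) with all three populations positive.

From dP/dt = 0: 0.0206H* = 0.265, so H* = 12.9.
From dN/dt = 0: 1.42(1 - N*/554) = 0.0117·12.9, giving N* = 554·(1 - 0.106) = 495.
From dH/dt = 0: 0.00283·495 - 0.445 = 0.044P*, so P* = 0.957/0.044 = 21.7.

N* ≈ 495, H* ≈ 12.9, P* ≈ 21.7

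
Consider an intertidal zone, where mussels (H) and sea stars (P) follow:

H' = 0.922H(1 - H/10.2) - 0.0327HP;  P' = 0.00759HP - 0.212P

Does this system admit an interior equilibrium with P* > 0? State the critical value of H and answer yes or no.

Threshold H = 27.9; K < 27.9, so no, the predator goes extinct.

The predator equation gives dP/dt > 0 only when H > 0.212/0.00759 = 27.9.
Without the predator, H → K = 10.2. Since 10.2 < 27.9, the predator cannot invade.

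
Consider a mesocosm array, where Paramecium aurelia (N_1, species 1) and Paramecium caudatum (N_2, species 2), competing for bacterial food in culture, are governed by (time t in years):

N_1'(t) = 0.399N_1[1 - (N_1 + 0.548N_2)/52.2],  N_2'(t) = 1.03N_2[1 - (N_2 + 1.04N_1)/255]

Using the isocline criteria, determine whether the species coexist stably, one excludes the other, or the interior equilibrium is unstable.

species 2 excludes species 1

Compare the nullcline intercepts: K1/α12 = 52.2/0.548 = 95.3 < K2 = 255; K2/α21 = 255/1.04 = 245 > K1 = 52.2.
Since the inequalities point opposite ways, species 2 can invade but species 1 cannot.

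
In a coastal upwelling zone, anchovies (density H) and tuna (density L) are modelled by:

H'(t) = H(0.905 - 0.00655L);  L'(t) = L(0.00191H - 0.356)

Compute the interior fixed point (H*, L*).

H* ≈ 186, L* ≈ 138

Set dL/dt = 0 with L > 0: 0.00191H - 0.356 = 0, so H* = 0.356/0.00191 = 186.
Set dH/dt = 0 with H > 0: 0.905 - 0.00655L = 0, so L* = 0.905/0.00655 = 138.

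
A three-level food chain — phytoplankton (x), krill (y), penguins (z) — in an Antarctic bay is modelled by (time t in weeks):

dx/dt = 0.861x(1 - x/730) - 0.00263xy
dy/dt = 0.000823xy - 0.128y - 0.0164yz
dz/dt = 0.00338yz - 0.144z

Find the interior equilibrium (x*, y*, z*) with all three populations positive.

x* ≈ 635, y* ≈ 42.6, z* ≈ 24.1

From dz/dt = 0: 0.00338y* = 0.144, so y* = 42.6.
From dx/dt = 0: 0.861(1 - x*/730) = 0.00263·42.6, giving x* = 730·(1 - 0.13) = 635.
From dy/dt = 0: 0.000823·635 - 0.128 = 0.0164z*, so z* = 0.395/0.0164 = 24.1.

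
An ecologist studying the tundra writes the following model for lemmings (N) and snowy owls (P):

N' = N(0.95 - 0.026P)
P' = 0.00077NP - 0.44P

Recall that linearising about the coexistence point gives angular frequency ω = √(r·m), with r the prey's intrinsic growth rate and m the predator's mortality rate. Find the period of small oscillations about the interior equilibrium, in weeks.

Here r = 0.95 and m = 0.44, so r·m = 0.418.
ω = √0.418 = 0.647 per week, hence T = 2π/ω ≈ 9.72 weeks.

T ≈ 9.72 weeks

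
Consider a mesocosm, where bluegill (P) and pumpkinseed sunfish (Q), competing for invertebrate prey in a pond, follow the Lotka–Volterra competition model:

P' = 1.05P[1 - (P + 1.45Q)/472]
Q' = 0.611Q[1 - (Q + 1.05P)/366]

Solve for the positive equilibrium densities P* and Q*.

Setting both brackets to zero gives the nullclines P + 1.45Q = 472 and 1.05P + Q = 366.
Substituting Q = 366 - 1.05P into the first: P(1 - 1.45·1.05) = 472 - 1.45·366.
So P* = -58.7/-0.522 = 112, and then Q* = 366 - 1.05·112 = 248.

P* ≈ 112, Q* ≈ 248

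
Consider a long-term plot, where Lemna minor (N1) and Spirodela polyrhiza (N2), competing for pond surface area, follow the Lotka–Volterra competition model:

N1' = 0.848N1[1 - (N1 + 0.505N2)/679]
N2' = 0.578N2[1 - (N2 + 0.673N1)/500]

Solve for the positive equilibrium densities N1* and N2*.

N1* ≈ 646, N2* ≈ 65.2

Setting both brackets to zero gives the nullclines N1 + 0.505N2 = 679 and 0.673N1 + N2 = 500.
Substituting N2 = 500 - 0.673N1 into the first: N1(1 - 0.505·0.673) = 679 - 0.505·500.
So N1* = 426/0.66 = 646, and then N2* = 500 - 0.673·646 = 65.2.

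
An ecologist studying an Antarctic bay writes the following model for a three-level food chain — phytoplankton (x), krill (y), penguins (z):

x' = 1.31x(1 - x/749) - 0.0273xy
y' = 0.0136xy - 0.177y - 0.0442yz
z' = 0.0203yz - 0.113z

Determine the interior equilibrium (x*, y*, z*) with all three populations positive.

From dz/dt = 0: 0.0203y* = 0.113, so y* = 5.57.
From dx/dt = 0: 1.31(1 - x*/749) = 0.0273·5.57, giving x* = 749·(1 - 0.116) = 662.
From dy/dt = 0: 0.0136·662 - 0.177 = 0.0442z*, so z* = 8.83/0.0442 = 200.

x* ≈ 662, y* ≈ 5.57, z* ≈ 200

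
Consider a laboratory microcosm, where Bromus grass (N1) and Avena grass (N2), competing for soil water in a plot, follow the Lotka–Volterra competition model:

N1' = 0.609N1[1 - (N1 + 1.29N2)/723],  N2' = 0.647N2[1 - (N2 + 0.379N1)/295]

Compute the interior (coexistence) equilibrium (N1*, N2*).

N1* ≈ 670, N2* ≈ 41.1

Setting both brackets to zero gives the nullclines N1 + 1.29N2 = 723 and 0.379N1 + N2 = 295.
Substituting N2 = 295 - 0.379N1 into the first: N1(1 - 1.29·0.379) = 723 - 1.29·295.
So N1* = 342/0.511 = 670, and then N2* = 295 - 0.379·670 = 41.1.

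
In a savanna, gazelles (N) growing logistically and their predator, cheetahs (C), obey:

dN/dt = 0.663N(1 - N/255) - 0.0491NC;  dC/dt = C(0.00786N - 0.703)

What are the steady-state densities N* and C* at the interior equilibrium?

N* ≈ 89.4, C* ≈ 8.77

From dC/dt = 0 with C > 0: 0.00786N* = 0.703, so N* = 89.4.
Substitute into dN/dt = 0: 0.663(1 - 89.4/255) = 0.0491C*.
The bracket is 0.649, giving C* = 0.43/0.0491 = 8.77.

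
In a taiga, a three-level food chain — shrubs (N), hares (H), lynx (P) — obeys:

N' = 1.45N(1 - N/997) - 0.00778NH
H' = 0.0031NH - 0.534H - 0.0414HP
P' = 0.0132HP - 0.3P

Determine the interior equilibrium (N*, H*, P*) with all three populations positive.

From dP/dt = 0: 0.0132H* = 0.3, so H* = 22.7.
From dN/dt = 0: 1.45(1 - N*/997) = 0.00778·22.7, giving N* = 997·(1 - 0.122) = 875.
From dH/dt = 0: 0.0031·875 - 0.534 = 0.0414P*, so P* = 2.18/0.0414 = 52.7.

N* ≈ 875, H* ≈ 22.7, P* ≈ 52.7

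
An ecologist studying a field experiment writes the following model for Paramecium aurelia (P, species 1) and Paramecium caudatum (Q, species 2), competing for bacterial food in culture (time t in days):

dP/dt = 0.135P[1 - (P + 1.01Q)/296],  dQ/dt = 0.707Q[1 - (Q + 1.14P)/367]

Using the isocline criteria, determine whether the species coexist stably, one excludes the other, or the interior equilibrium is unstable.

Compare the nullcline intercepts: K1/α12 = 296/1.01 = 293 < K2 = 367; K2/α21 = 367/1.14 = 322 > K1 = 296.
Since the inequalities point opposite ways, species 2 can invade but species 1 cannot.

species 2 excludes species 1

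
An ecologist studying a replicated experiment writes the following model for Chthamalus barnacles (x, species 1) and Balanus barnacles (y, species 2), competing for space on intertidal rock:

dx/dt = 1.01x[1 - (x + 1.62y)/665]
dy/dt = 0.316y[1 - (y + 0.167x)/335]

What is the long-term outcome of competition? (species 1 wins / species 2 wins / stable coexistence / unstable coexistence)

stable coexistence

Compare the nullcline intercepts: K1/α12 = 665/1.62 = 410 > K2 = 335; K2/α21 = 335/0.167 = 2010 > K1 = 665.
Since both inequalities hold, each species can invade when rare, so the interior equilibrium is stable.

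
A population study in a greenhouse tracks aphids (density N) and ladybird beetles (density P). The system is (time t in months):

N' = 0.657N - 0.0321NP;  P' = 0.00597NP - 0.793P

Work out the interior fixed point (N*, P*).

Set dP/dt = 0 with P > 0: 0.00597N - 0.793 = 0, so N* = 0.793/0.00597 = 133.
Set dN/dt = 0 with N > 0: 0.657 - 0.0321P = 0, so P* = 0.657/0.0321 = 20.5.

N* ≈ 133, P* ≈ 20.5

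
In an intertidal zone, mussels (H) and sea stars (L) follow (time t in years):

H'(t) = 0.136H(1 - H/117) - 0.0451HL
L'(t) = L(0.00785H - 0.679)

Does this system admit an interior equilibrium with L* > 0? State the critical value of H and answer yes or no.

Threshold H = 86.5; K > 86.5, so yes, the predator persists.

The predator equation gives dL/dt > 0 only when H > 0.679/0.00785 = 86.5.
Without the predator, H → K = 117. Since 117 > 86.5, the predator can invade and persist.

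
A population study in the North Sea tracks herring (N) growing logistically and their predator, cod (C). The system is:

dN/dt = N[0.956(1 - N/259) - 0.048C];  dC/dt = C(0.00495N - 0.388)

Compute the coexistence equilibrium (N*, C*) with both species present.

From dC/dt = 0 with C > 0: 0.00495N* = 0.388, so N* = 78.4.
Substitute into dN/dt = 0: 0.956(1 - 78.4/259) = 0.048C*.
The bracket is 0.697, giving C* = 0.667/0.048 = 13.9.

N* ≈ 78.4, C* ≈ 13.9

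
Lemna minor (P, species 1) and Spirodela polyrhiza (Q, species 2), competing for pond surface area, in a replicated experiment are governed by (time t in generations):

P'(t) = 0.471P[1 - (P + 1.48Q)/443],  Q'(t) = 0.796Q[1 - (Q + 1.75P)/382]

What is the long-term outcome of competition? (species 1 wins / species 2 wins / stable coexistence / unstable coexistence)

unstable coexistence (outcome depends on initial conditions)

Compare the nullcline intercepts: K1/α12 = 443/1.48 = 299 < K2 = 382; K2/α21 = 382/1.75 = 218 < K1 = 443.
Since both are reversed, neither can invade when rare; the interior point is a saddle.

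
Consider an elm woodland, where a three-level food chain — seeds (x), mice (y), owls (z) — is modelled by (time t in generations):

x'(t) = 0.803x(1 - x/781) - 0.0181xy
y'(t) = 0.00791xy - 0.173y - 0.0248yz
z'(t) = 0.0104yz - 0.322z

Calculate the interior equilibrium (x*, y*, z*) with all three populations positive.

x* ≈ 236, y* ≈ 31, z* ≈ 68.3

From dz/dt = 0: 0.0104y* = 0.322, so y* = 31.
From dx/dt = 0: 0.803(1 - x*/781) = 0.0181·31, giving x* = 781·(1 - 0.698) = 236.
From dy/dt = 0: 0.00791·236 - 0.173 = 0.0248z*, so z* = 1.69/0.0248 = 68.3.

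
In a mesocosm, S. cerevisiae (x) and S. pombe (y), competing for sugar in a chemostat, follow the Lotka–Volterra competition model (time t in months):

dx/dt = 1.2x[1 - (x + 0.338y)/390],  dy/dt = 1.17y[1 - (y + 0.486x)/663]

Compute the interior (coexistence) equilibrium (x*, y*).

x* ≈ 199, y* ≈ 567

Setting both brackets to zero gives the nullclines x + 0.338y = 390 and 0.486x + y = 663.
Substituting y = 663 - 0.486x into the first: x(1 - 0.338·0.486) = 390 - 0.338·663.
So x* = 166/0.836 = 199, and then y* = 663 - 0.486·199 = 567.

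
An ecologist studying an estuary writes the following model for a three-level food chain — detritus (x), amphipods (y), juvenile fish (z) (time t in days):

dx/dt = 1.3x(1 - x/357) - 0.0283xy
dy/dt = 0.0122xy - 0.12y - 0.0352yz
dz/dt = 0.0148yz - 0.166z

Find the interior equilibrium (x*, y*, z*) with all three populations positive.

x* ≈ 270, y* ≈ 11.2, z* ≈ 90.1

From dz/dt = 0: 0.0148y* = 0.166, so y* = 11.2.
From dx/dt = 0: 1.3(1 - x*/357) = 0.0283·11.2, giving x* = 357·(1 - 0.244) = 270.
From dy/dt = 0: 0.0122·270 - 0.12 = 0.0352z*, so z* = 3.17/0.0352 = 90.1.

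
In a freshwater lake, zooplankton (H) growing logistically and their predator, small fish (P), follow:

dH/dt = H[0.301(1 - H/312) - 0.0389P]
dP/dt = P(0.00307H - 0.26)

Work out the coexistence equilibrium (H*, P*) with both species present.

H* ≈ 84.7, P* ≈ 5.64

From dP/dt = 0 with P > 0: 0.00307H* = 0.26, so H* = 84.7.
Substitute into dH/dt = 0: 0.301(1 - 84.7/312) = 0.0389P*.
The bracket is 0.729, giving P* = 0.219/0.0389 = 5.64.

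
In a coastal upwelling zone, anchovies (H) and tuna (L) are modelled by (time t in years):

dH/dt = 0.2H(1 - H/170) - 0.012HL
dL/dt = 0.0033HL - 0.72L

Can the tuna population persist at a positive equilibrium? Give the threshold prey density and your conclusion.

The predator equation gives dL/dt > 0 only when H > 0.72/0.0033 = 218.
Without the predator, H → K = 170. Since 170 < 218, the predator cannot invade.

Threshold H = 218; K < 218, so no, the predator goes extinct.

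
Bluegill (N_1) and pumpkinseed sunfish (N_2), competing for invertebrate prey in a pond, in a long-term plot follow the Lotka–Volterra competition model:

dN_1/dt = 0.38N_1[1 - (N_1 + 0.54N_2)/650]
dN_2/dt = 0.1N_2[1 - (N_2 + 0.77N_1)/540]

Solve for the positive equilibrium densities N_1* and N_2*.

N_1* ≈ 613, N_2* ≈ 67.6

Setting both brackets to zero gives the nullclines N_1 + 0.54N_2 = 650 and 0.77N_1 + N_2 = 540.
Substituting N_2 = 540 - 0.77N_1 into the first: N_1(1 - 0.54·0.77) = 650 - 0.54·540.
So N_1* = 358/0.584 = 613, and then N_2* = 540 - 0.77·613 = 67.6.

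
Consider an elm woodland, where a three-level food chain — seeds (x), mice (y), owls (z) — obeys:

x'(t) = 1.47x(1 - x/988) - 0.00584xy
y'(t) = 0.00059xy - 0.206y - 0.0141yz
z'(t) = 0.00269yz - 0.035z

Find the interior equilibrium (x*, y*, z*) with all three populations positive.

x* ≈ 937, y* ≈ 13, z* ≈ 24.6

From dz/dt = 0: 0.00269y* = 0.035, so y* = 13.
From dx/dt = 0: 1.47(1 - x*/988) = 0.00584·13, giving x* = 988·(1 - 0.0517) = 937.
From dy/dt = 0: 0.00059·937 - 0.206 = 0.0141z*, so z* = 0.347/0.0141 = 24.6.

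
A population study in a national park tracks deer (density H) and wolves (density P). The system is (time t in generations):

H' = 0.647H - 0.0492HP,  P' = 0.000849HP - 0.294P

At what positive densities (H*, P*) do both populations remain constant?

H* ≈ 346, P* ≈ 13.2

Set dP/dt = 0 with P > 0: 0.000849H - 0.294 = 0, so H* = 0.294/0.000849 = 346.
Set dH/dt = 0 with H > 0: 0.647 - 0.0492P = 0, so P* = 0.647/0.0492 = 13.2.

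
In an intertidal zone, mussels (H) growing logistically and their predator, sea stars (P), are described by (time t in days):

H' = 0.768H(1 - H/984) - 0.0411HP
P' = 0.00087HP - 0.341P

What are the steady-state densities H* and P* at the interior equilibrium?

From dP/dt = 0 with P > 0: 0.00087H* = 0.341, so H* = 392.
Substitute into dH/dt = 0: 0.768(1 - 392/984) = 0.0411P*.
The bracket is 0.602, giving P* = 0.462/0.0411 = 11.2.

H* ≈ 392, P* ≈ 11.2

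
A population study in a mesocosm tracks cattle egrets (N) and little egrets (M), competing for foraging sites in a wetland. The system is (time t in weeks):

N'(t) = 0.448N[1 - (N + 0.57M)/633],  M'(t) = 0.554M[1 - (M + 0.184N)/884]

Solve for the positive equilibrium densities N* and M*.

N* ≈ 144, M* ≈ 857

Setting both brackets to zero gives the nullclines N + 0.57M = 633 and 0.184N + M = 884.
Substituting M = 884 - 0.184N into the first: N(1 - 0.57·0.184) = 633 - 0.57·884.
So N* = 129/0.895 = 144, and then M* = 884 - 0.184·144 = 857.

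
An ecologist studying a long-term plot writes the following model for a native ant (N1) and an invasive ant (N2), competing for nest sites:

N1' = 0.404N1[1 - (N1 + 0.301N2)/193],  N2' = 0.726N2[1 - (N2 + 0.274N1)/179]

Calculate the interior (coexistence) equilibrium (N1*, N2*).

N1* ≈ 152, N2* ≈ 137

Setting both brackets to zero gives the nullclines N1 + 0.301N2 = 193 and 0.274N1 + N2 = 179.
Substituting N2 = 179 - 0.274N1 into the first: N1(1 - 0.301·0.274) = 193 - 0.301·179.
So N1* = 139/0.918 = 152, and then N2* = 179 - 0.274·152 = 137.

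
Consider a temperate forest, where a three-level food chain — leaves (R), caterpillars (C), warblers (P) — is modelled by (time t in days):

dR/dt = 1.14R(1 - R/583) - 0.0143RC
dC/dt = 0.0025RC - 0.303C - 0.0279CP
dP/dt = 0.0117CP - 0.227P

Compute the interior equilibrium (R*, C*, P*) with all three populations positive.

From dP/dt = 0: 0.0117C* = 0.227, so C* = 19.4.
From dR/dt = 0: 1.14(1 - R*/583) = 0.0143·19.4, giving R* = 583·(1 - 0.243) = 441.
From dC/dt = 0: 0.0025·441 - 0.303 = 0.0279P*, so P* = 0.8/0.0279 = 28.7.

R* ≈ 441, C* ≈ 19.4, P* ≈ 28.7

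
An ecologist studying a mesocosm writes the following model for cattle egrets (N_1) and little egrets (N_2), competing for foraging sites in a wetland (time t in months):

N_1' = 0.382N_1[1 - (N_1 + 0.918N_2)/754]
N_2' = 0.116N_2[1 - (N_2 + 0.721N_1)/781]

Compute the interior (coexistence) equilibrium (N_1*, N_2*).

N_1* ≈ 110, N_2* ≈ 702

Setting both brackets to zero gives the nullclines N_1 + 0.918N_2 = 754 and 0.721N_1 + N_2 = 781.
Substituting N_2 = 781 - 0.721N_1 into the first: N_1(1 - 0.918·0.721) = 754 - 0.918·781.
So N_1* = 37/0.338 = 110, and then N_2* = 781 - 0.721·110 = 702.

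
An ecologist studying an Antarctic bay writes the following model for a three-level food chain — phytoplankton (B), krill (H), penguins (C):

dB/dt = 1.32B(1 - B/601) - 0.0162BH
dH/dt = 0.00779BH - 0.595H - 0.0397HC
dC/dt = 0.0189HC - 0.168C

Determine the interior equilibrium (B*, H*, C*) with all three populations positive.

From dC/dt = 0: 0.0189H* = 0.168, so H* = 8.89.
From dB/dt = 0: 1.32(1 - B*/601) = 0.0162·8.89, giving B* = 601·(1 - 0.109) = 535.
From dH/dt = 0: 0.00779·535 - 0.595 = 0.0397C*, so C* = 3.58/0.0397 = 90.1.

B* ≈ 535, H* ≈ 8.89, C* ≈ 90.1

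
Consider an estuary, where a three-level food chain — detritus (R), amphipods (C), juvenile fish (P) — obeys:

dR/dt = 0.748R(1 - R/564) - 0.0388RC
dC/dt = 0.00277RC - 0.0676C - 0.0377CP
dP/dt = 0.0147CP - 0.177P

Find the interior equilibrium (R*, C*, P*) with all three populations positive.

R* ≈ 212, C* ≈ 12, P* ≈ 13.8

From dP/dt = 0: 0.0147C* = 0.177, so C* = 12.
From dR/dt = 0: 0.748(1 - R*/564) = 0.0388·12, giving R* = 564·(1 - 0.625) = 212.
From dC/dt = 0: 0.00277·212 - 0.0676 = 0.0377P*, so P* = 0.519/0.0377 = 13.8.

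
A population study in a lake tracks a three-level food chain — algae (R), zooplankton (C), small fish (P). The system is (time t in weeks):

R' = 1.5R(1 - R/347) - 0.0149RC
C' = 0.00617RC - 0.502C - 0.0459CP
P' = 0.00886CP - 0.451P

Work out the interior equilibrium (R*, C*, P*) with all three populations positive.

From dP/dt = 0: 0.00886C* = 0.451, so C* = 50.9.
From dR/dt = 0: 1.5(1 - R*/347) = 0.0149·50.9, giving R* = 347·(1 - 0.506) = 172.
From dC/dt = 0: 0.00617·172 - 0.502 = 0.0459P*, so P* = 0.556/0.0459 = 12.1.

R* ≈ 172, C* ≈ 50.9, P* ≈ 12.1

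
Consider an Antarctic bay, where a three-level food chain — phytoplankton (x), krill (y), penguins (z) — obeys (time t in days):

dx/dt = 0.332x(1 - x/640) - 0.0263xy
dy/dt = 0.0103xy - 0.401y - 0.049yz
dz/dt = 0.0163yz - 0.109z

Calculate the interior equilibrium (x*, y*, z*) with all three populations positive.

x* ≈ 301, y* ≈ 6.69, z* ≈ 55.1

From dz/dt = 0: 0.0163y* = 0.109, so y* = 6.69.
From dx/dt = 0: 0.332(1 - x*/640) = 0.0263·6.69, giving x* = 640·(1 - 0.53) = 301.
From dy/dt = 0: 0.0103·301 - 0.401 = 0.049z*, so z* = 2.7/0.049 = 55.1.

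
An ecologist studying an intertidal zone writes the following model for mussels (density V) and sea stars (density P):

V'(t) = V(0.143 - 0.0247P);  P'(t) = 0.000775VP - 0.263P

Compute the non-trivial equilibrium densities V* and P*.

Set dP/dt = 0 with P > 0: 0.000775V - 0.263 = 0, so V* = 0.263/0.000775 = 339.
Set dV/dt = 0 with V > 0: 0.143 - 0.0247P = 0, so P* = 0.143/0.0247 = 5.79.

V* ≈ 339, P* ≈ 5.79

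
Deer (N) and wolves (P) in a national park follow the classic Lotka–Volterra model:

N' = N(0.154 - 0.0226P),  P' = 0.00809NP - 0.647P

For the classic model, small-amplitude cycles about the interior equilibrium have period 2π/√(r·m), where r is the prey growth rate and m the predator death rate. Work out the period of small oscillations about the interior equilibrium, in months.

T ≈ 19.9 months

Here r = 0.154 and m = 0.647, so r·m = 0.0996.
ω = √0.0996 = 0.316 per month, hence T = 2π/ω ≈ 19.9 months.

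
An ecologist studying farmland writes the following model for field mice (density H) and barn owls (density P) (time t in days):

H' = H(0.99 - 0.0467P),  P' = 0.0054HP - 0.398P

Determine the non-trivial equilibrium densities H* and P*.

H* ≈ 73.7, P* ≈ 21.2

Set dP/dt = 0 with P > 0: 0.0054H - 0.398 = 0, so H* = 0.398/0.0054 = 73.7.
Set dH/dt = 0 with H > 0: 0.99 - 0.0467P = 0, so P* = 0.99/0.0467 = 21.2.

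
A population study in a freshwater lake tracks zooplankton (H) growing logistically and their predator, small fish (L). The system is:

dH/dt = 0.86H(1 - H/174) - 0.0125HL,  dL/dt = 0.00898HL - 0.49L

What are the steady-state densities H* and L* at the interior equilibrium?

From dL/dt = 0 with L > 0: 0.00898H* = 0.49, so H* = 54.6.
Substitute into dH/dt = 0: 0.86(1 - 54.6/174) = 0.0125L*.
The bracket is 0.686, giving L* = 0.59/0.0125 = 47.2.

H* ≈ 54.6, L* ≈ 47.2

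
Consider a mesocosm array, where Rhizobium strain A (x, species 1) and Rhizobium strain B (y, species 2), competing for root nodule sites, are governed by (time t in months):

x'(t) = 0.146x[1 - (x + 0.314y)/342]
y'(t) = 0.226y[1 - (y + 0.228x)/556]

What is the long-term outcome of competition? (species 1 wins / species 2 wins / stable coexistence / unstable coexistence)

Compare the nullcline intercepts: K1/α12 = 342/0.314 = 1090 > K2 = 556; K2/α21 = 556/0.228 = 2440 > K1 = 342.
Since both inequalities hold, each species can invade when rare, so the interior equilibrium is stable.

stable coexistence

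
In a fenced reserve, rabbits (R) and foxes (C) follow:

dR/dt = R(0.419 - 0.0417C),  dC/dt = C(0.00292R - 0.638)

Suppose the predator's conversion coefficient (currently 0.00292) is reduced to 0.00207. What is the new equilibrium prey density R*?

R* ≈ 308

At the interior fixed point, setting dC/dt = 0 with C > 0 fixes R* = (predator death rate)/(RC coefficient) — independent of the other coefficients.
With the change, R* = 0.638/0.00207 = 308; it rises from 218.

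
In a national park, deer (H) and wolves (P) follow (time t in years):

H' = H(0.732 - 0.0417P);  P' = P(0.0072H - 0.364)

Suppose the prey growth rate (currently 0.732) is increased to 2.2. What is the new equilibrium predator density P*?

P* ≈ 52.8

At the interior fixed point, setting dH/dt = 0 with H > 0 fixes P* = (prey growth rate)/(HP coefficient) — independent of the other coefficients.
With the change, P* = 2.2/0.0417 = 52.8; it rises from 17.6.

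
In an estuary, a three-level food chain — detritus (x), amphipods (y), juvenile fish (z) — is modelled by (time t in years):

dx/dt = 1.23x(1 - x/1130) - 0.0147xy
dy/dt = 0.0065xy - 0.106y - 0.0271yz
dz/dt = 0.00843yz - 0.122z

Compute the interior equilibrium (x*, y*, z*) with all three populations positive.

From dz/dt = 0: 0.00843y* = 0.122, so y* = 14.5.
From dx/dt = 0: 1.23(1 - x*/1130) = 0.0147·14.5, giving x* = 1130·(1 - 0.173) = 935.
From dy/dt = 0: 0.0065·935 - 0.106 = 0.0271z*, so z* = 5.97/0.0271 = 220.

x* ≈ 935, y* ≈ 14.5, z* ≈ 220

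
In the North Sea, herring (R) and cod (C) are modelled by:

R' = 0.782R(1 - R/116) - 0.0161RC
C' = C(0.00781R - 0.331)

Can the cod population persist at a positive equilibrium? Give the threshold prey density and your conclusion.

Threshold R = 42.4; K > 42.4, so yes, the predator persists.

The predator equation gives dC/dt > 0 only when R > 0.331/0.00781 = 42.4.
Without the predator, R → K = 116. Since 116 > 42.4, the predator can invade and persist.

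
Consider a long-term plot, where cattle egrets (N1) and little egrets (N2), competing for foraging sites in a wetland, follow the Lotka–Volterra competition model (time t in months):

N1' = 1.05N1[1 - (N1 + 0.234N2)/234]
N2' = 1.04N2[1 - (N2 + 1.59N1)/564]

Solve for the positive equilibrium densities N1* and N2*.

Setting both brackets to zero gives the nullclines N1 + 0.234N2 = 234 and 1.59N1 + N2 = 564.
Substituting N2 = 564 - 1.59N1 into the first: N1(1 - 0.234·1.59) = 234 - 0.234·564.
So N1* = 102/0.628 = 162, and then N2* = 564 - 1.59·162 = 306.

N1* ≈ 162, N2* ≈ 306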